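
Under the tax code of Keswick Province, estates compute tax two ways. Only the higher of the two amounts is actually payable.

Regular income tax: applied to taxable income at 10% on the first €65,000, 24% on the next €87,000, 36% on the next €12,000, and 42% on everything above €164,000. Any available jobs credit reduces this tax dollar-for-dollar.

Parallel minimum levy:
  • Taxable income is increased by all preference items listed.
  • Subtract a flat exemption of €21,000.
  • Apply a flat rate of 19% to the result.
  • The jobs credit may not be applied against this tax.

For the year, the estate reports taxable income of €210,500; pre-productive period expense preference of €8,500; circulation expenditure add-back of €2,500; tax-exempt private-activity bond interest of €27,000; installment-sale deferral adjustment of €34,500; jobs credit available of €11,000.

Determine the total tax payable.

Regular income tax:
  €65,000 × 10% = €6,500
  €87,000 × 24% = €20,880
  €12,000 × 36% = €4,320
  €46,500 × 42% = €19,530
  → €51,230
  Less jobs credit €11,000 → €40,230

Parallel minimum levy:
  Adjusted income: €210,500 + €8,500 + €2,500 + €27,000 + €34,500 = €283,000
  Less exemption €21,000 → base €262,000
  €262,000 × 19% = €49,780

€49,780 > €40,230, so the parallel minimum levy is the binding amount.

€49,780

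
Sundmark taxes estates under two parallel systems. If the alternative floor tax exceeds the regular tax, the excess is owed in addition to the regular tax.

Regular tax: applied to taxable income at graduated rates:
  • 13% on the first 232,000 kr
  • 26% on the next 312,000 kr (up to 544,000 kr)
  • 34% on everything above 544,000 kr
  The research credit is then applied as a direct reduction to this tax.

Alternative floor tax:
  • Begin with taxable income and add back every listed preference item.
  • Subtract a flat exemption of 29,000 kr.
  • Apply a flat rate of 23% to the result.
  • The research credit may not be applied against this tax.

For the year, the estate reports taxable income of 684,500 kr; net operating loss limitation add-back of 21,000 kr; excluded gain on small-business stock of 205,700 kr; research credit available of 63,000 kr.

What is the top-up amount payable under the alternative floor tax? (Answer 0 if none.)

106,856 kr

Regular tax:
  232,000 kr × 13% = 30,160 kr
  312,000 kr × 26% = 81,120 kr
  140,500 kr × 34% = 47,770 kr
  → 159,050 kr
  Less research credit 63,000 kr → 96,050 kr

Alternative floor tax:
  Adjusted income: 684,500 kr + 21,000 kr + 205,700 kr = 911,200 kr
  Less exemption 29,000 kr → base 882,200 kr
  882,200 kr × 23% = 202,906 kr

Excess of alternative floor tax over regular tax: 202,906 kr − 96,050 kr = 106,856 kr.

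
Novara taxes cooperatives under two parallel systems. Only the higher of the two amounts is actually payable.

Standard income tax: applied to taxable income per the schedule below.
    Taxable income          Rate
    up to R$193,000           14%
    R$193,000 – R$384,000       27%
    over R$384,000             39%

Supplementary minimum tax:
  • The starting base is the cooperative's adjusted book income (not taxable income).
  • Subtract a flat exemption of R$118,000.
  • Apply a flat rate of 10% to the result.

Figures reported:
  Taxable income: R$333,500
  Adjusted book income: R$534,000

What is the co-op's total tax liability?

Supplementary minimum tax:
  Base (adjusted book income): R$534,000
  Less exemption R$118,000 → base R$416,000
  R$416,000 × 10% = R$41,600

Standard income tax:
  R$193,000 × 14% = R$27,020
  R$140,500 × 27% = R$37,935
  → R$64,955

R$64,955 > R$41,600, so the standard income tax governs.

R$64,955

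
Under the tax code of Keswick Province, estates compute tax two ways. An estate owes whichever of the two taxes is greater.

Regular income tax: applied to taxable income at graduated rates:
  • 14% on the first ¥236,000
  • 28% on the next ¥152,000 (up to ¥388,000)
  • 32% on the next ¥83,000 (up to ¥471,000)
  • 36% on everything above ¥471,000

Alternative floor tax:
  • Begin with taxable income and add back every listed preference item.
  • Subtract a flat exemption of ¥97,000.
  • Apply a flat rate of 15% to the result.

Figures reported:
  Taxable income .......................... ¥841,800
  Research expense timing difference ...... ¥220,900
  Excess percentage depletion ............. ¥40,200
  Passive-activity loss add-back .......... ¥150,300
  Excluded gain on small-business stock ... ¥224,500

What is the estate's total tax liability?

Regular income tax:
  ¥236,000 × 14% = ¥33,040
  ¥152,000 × 28% = ¥42,560
  ¥83,000 × 32% = ¥26,560
  ¥370,800 × 36% = ¥133,488
  → ¥235,648

Alternative floor tax:
  Adjusted income: ¥841,800 + ¥220,900 + ¥40,200 + ¥150,300 + ¥224,500 = ¥1,477,700
  Less exemption ¥97,000 → base ¥1,380,700
  ¥1,380,700 × 15% = ¥207,105

¥235,648 > ¥207,105, so the regular income tax governs.

¥235,648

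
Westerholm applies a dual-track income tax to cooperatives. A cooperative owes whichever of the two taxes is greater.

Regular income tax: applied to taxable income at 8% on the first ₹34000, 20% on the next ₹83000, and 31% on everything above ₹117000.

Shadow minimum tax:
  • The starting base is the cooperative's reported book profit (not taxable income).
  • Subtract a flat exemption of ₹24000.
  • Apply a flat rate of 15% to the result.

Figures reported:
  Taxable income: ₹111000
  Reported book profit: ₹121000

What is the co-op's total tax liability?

Regular income tax:
  ₹34000 × 8% = ₹2720
  ₹77000 × 20% = ₹15400
  → ₹18120

Shadow minimum tax:
  Base (reported book profit): ₹121000
  Less exemption ₹24000 → base ₹97000
  ₹97000 × 15% = ₹14550

₹18120 > ₹14550, so the regular income tax governs.

₹18120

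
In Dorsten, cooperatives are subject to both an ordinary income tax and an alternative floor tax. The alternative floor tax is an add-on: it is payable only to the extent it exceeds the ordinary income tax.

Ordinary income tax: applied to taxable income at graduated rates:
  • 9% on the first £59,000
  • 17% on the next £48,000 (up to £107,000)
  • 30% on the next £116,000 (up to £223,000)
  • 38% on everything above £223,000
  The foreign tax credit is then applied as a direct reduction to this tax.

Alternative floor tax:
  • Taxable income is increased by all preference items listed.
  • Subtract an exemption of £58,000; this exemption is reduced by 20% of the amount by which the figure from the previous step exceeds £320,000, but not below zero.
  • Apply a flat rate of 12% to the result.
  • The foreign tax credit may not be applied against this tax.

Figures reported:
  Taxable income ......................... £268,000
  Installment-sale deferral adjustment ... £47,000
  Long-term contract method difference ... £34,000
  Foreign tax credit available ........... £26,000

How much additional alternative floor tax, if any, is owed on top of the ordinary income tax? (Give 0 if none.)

£0

Alternative floor tax:
  Adjusted income: £268,000 + £47,000 + £34,000 = £349,000
  Exemption: £58,000 − 20% × (£349,000 − £320,000) = £58,000 − £5,800 = £52,200
  Base: £349,000 − £52,200 = £296,800
  £296,800 × 12% = £35,616

Ordinary income tax:
  £59,000 × 9% = £5,310
  £48,000 × 17% = £8,160
  £116,000 × 30% = £34,800
  £45,000 × 38% = £17,100
  → £65,370
  Less foreign tax credit £26,000 → £39,370

£35,616 ≤ £39,370, so no add-on is due.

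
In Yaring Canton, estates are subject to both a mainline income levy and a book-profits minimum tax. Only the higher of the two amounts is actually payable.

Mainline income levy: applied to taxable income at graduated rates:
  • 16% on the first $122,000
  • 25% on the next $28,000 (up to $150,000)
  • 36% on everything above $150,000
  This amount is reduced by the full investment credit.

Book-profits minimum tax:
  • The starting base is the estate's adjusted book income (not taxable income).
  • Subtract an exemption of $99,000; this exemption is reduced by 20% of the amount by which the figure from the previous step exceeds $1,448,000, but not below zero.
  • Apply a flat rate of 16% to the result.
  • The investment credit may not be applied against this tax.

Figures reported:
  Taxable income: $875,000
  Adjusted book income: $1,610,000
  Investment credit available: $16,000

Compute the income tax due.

Mainline income levy:
  $122,000 × 16% = $19,520
  $28,000 × 25% = $7,000
  $725,000 × 36% = $261,000
  → $287,520
  Less investment credit $16,000 → $271,520

Book-profits minimum tax:
  Base (adjusted book income): $1,610,000
  Exemption: $99,000 − 20% × ($1,610,000 − $1,448,000) = $99,000 − $32,400 = $66,600
  Base: $1,610,000 − $66,600 = $1,543,400
  $1,543,400 × 16% = $246,944

$271,520 > $246,944, so the mainline income levy governs.

$271,520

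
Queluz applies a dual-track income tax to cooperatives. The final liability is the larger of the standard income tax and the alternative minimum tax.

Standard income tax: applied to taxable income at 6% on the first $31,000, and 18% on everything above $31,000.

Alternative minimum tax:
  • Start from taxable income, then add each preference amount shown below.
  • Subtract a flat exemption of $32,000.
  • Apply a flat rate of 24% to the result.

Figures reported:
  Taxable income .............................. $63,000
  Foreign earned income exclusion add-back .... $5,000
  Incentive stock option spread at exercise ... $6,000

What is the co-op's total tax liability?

Alternative minimum tax:
  Adjusted income: $63,000 + $5,000 + $6,000 = $74,000
  Less exemption $32,000 → base $42,000
  $42,000 × 24% = $10,080

Standard income tax:
  $31,000 × 6% = $1,860
  $32,000 × 18% = $5,760
  → $7,620

$10,080 > $7,620, so the alternative minimum tax is the binding amount.

$10,080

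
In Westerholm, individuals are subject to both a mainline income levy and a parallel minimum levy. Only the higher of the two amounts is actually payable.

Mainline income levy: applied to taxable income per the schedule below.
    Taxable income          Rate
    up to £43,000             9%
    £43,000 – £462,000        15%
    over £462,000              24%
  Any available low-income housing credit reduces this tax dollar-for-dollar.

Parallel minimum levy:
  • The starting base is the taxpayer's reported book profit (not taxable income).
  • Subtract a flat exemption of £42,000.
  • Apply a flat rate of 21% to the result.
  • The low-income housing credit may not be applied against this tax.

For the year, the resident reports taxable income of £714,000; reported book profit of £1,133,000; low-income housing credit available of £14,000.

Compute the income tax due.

Mainline income levy:
  £43,000 × 9% = £3,870
  £419,000 × 15% = £62,850
  £252,000 × 24% = £60,480
  → £127,200
  Less low-income housing credit £14,000 → £113,200

Parallel minimum levy:
  Base (reported book profit): £1,133,000
  Less exemption £42,000 → base £1,091,000
  £1,091,000 × 21% = £229,110

£229,110 > £113,200, so the parallel minimum levy is the binding amount.

£229,110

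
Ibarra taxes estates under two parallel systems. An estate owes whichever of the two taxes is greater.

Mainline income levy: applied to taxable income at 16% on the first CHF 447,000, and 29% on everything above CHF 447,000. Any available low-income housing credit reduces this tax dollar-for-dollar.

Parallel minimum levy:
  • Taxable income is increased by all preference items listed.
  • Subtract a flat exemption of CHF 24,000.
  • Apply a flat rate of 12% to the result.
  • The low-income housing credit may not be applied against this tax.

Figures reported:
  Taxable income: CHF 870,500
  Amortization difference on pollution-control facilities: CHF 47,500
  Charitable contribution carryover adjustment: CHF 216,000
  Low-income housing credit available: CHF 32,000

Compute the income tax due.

Parallel minimum levy:
  Adjusted income: CHF 870,500 + CHF 47,500 + CHF 216,000 = CHF 1,134,000
  Less exemption CHF 24,000 → base CHF 1,110,000
  CHF 1,110,000 × 12% = CHF 133,200

Mainline income levy:
  CHF 447,000 × 16% = CHF 71,520
  CHF 423,500 × 29% = CHF 122,815
  → CHF 194,335
  Less low-income housing credit CHF 32,000 → CHF 162,335

CHF 162,335 > CHF 133,200, so the mainline income levy governs.

CHF 162,335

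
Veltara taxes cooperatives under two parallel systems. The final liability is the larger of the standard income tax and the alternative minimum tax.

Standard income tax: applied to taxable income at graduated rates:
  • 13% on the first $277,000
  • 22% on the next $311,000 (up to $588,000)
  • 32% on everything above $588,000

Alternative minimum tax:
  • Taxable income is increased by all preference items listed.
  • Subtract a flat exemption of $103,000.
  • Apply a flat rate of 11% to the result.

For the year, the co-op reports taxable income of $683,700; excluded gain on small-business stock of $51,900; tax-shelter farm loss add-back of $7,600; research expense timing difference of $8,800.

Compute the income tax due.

Standard income tax:
  $277,000 × 13% = $36,010
  $311,000 × 22% = $68,420
  $95,700 × 32% = $30,624
  → $135,054

Alternative minimum tax:
  Adjusted income: $683,700 + $51,900 + $7,600 + $8,800 = $752,000
  Less exemption $103,000 → base $649,000
  $649,000 × 11% = $71,390

$135,054 > $71,390, so the standard income tax governs.

$135,054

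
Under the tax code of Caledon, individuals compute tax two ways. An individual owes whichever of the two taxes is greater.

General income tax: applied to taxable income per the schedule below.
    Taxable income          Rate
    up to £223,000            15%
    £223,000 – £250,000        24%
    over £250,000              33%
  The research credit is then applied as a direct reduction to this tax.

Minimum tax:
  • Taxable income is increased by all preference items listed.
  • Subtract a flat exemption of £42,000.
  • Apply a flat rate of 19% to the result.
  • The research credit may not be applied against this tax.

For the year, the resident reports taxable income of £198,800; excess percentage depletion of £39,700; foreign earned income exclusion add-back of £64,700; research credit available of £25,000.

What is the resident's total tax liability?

General income tax:
  £198,800 × 15% = £29,820
  Less research credit £25,000 → £4,820

Minimum tax:
  Adjusted income: £198,800 + £39,700 + £64,700 = £303,200
  Less exemption £42,000 → base £261,200
  £261,200 × 19% = £49,628

£49,628 > £4,820, so the minimum tax is the binding amount.

£49,628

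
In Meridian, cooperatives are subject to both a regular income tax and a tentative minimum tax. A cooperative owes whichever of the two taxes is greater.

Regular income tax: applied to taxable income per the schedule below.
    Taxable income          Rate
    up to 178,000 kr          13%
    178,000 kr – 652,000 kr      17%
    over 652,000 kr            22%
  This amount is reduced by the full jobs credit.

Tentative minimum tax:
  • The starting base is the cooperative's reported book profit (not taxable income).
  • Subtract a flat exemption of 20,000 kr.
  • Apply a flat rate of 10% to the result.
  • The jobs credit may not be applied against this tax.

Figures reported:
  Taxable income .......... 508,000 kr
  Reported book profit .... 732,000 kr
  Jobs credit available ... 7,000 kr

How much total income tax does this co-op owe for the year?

72,240 kr

Regular income tax:
  178,000 kr × 13% = 23,140 kr
  330,000 kr × 17% = 56,100 kr
  → 79,240 kr
  Less jobs credit 7,000 kr → 72,240 kr

Tentative minimum tax:
  Base (reported book profit): 732,000 kr
  Less exemption 20,000 kr → base 712,000 kr
  712,000 kr × 10% = 71,200 kr

72,240 kr > 71,200 kr, so the regular income tax governs.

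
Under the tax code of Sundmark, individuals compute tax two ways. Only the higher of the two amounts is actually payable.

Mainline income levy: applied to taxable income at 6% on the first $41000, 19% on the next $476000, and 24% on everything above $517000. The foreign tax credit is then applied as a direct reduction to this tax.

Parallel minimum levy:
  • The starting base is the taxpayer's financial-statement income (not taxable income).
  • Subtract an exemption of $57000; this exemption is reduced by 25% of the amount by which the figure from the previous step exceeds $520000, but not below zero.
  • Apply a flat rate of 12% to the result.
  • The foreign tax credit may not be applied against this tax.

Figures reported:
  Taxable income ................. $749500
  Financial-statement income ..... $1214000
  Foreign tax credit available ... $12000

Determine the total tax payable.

$145680

Parallel minimum levy:
  Base (financial-statement income): $1214000
  Exemption: 25% × ($1214000 − $520000) = $173500 ≥ $57000, so the exemption is fully phased out
  Base: $1214000 − $0 = $1214000
  $1214000 × 12% = $145680

Mainline income levy:
  $41000 × 6% = $2460
  $476000 × 19% = $90440
  $232500 × 24% = $55800
  → $148700
  Less foreign tax credit $12000 → $136700

$145680 > $136700, so the parallel minimum levy is the binding amount.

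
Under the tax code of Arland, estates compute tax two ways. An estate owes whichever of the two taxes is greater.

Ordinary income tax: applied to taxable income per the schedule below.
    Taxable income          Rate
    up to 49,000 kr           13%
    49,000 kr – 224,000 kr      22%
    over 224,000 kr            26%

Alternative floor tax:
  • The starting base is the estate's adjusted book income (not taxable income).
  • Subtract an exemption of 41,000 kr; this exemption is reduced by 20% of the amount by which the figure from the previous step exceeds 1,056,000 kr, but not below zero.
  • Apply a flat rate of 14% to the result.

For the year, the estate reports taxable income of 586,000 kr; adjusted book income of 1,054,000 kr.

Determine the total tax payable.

Ordinary income tax:
  49,000 kr × 13% = 6,370 kr
  175,000 kr × 22% = 38,500 kr
  362,000 kr × 26% = 94,120 kr
  → 138,990 kr

Alternative floor tax:
  Base (adjusted book income): 1,054,000 kr
  Exemption: 1,054,000 kr ≤ 1,056,000 kr, so full 41,000 kr applies
  Base: 1,054,000 kr − 41,000 kr = 1,013,000 kr
  1,013,000 kr × 14% = 141,820 kr

141,820 kr > 138,990 kr, so the alternative floor tax is the binding amount.

141,820 kr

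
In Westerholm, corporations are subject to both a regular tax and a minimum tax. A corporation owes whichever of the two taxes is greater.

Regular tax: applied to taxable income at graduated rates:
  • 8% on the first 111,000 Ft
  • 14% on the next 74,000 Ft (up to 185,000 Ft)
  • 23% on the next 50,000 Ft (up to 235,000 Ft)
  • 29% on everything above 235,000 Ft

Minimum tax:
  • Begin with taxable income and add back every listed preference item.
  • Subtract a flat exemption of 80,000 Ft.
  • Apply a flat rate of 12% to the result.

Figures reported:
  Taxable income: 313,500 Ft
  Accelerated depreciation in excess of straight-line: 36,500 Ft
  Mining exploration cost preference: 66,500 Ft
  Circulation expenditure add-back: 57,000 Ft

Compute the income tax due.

53,505 Ft

Regular tax:
  111,000 Ft × 8% = 8,880 Ft
  74,000 Ft × 14% = 10,360 Ft
  50,000 Ft × 23% = 11,500 Ft
  78,500 Ft × 29% = 22,765 Ft
  → 53,505 Ft

Minimum tax:
  Adjusted income: 313,500 Ft + 36,500 Ft + 66,500 Ft + 57,000 Ft = 473,500 Ft
  Less exemption 80,000 Ft → base 393,500 Ft
  393,500 Ft × 12% = 47,220 Ft

53,505 Ft > 47,220 Ft, so the regular tax governs.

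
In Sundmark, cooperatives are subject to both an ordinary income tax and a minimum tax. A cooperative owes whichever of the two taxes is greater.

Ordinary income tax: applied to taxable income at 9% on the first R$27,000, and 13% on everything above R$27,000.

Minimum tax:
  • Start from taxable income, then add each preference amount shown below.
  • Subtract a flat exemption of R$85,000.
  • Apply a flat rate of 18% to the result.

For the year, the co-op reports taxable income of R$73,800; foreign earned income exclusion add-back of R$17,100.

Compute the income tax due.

R$8,514

Ordinary income tax:
  R$27,000 × 9% = R$2,430
  R$46,800 × 13% = R$6,084
  → R$8,514

Minimum tax:
  Adjusted income: R$73,800 + R$17,100 = R$90,900
  Less exemption R$85,000 → base R$5,900
  R$5,900 × 18% = R$1,062

R$8,514 > R$1,062, so the ordinary income tax governs.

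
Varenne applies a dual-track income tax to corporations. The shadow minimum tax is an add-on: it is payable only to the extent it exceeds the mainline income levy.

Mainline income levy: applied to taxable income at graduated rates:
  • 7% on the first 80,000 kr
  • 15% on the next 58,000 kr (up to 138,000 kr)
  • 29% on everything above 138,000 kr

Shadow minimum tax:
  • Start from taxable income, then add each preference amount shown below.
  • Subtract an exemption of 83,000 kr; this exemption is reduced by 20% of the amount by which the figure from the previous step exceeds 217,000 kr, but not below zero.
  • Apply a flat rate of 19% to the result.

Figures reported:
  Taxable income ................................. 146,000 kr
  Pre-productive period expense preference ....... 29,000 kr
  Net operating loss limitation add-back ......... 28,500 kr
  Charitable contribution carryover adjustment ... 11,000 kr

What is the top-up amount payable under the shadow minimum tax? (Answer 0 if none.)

8,365 kr

Mainline income levy:
  80,000 kr × 7% = 5,600 kr
  58,000 kr × 15% = 8,700 kr
  8,000 kr × 29% = 2,320 kr
  → 16,620 kr

Shadow minimum tax:
  Adjusted income: 146,000 kr + 29,000 kr + 28,500 kr + 11,000 kr = 214,500 kr
  Exemption: 214,500 kr ≤ 217,000 kr, so full 83,000 kr applies
  Base: 214,500 kr − 83,000 kr = 131,500 kr
  131,500 kr × 19% = 24,985 kr

Excess of shadow minimum tax over mainline income levy: 24,985 kr − 16,620 kr = 8,365 kr.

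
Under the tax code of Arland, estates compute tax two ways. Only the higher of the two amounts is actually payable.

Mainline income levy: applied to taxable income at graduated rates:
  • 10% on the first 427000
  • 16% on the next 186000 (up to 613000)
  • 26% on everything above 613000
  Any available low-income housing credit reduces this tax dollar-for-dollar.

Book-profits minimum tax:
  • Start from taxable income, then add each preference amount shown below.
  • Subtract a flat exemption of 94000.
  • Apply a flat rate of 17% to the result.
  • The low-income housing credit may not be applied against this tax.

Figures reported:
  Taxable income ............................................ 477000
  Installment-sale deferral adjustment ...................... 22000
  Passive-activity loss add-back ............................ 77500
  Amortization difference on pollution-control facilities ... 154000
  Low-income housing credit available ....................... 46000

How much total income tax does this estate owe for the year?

Book-profits minimum tax:
  Adjusted income: 477000 + 22000 + 77500 + 154000 = 730500
  Less exemption 94000 → base 636500
  636500 × 17% = 108205

Mainline income levy:
  427000 × 10% = 42700
  50000 × 16% = 8000
  → 50700
  Less low-income housing credit 46000 → 4700

108205 > 4700, so the book-profits minimum tax is the binding amount.

108205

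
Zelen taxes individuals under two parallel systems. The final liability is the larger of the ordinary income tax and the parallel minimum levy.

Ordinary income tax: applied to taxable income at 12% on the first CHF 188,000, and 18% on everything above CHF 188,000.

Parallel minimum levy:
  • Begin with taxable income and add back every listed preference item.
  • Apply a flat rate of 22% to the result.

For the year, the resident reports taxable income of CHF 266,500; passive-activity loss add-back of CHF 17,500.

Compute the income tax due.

Ordinary income tax:
  CHF 188,000 × 12% = CHF 22,560
  CHF 78,500 × 18% = CHF 14,130
  → CHF 36,690

Parallel minimum levy:
  Adjusted income: CHF 266,500 + CHF 17,500 = CHF 284,000
  CHF 284,000 × 22% = CHF 62,480

CHF 62,480 > CHF 36,690, so the parallel minimum levy is the binding amount.

CHF 62,480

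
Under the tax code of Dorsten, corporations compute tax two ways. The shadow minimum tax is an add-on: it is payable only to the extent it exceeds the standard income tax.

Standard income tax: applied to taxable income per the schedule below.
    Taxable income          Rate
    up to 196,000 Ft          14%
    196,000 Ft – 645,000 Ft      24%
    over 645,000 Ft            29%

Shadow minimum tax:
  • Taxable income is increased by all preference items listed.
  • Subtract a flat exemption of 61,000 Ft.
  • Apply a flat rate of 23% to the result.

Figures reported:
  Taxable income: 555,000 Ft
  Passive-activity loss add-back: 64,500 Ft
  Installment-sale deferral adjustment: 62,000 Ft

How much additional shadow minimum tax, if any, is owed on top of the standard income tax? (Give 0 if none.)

29,115 Ft

Standard income tax:
  196,000 Ft × 14% = 27,440 Ft
  359,000 Ft × 24% = 86,160 Ft
  → 113,600 Ft

Shadow minimum tax:
  Adjusted income: 555,000 Ft + 64,500 Ft + 62,000 Ft = 681,500 Ft
  Less exemption 61,000 Ft → base 620,500 Ft
  620,500 Ft × 23% = 142,715 Ft

Excess of shadow minimum tax over standard income tax: 142,715 Ft − 113,600 Ft = 29,115 Ft.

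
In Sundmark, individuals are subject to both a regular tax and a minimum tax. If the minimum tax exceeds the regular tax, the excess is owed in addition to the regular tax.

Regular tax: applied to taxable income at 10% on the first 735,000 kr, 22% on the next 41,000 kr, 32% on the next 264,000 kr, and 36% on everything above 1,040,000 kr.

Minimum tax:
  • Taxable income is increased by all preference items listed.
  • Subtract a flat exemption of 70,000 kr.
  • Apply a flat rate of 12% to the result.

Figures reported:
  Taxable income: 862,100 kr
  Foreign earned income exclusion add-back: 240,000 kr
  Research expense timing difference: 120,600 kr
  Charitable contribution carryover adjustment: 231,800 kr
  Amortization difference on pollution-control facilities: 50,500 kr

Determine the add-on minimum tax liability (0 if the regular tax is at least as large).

62,128 kr

Minimum tax:
  Adjusted income: 862,100 kr + 240,000 kr + 120,600 kr + 231,800 kr + 50,500 kr = 1,505,000 kr
  Less exemption 70,000 kr → base 1,435,000 kr
  1,435,000 kr × 12% = 172,200 kr

Regular tax:
  735,000 kr × 10% = 73,500 kr
  41,000 kr × 22% = 9,020 kr
  86,100 kr × 32% = 27,552 kr
  → 110,072 kr

Excess of minimum tax over regular tax: 172,200 kr − 110,072 kr = 62,128 kr.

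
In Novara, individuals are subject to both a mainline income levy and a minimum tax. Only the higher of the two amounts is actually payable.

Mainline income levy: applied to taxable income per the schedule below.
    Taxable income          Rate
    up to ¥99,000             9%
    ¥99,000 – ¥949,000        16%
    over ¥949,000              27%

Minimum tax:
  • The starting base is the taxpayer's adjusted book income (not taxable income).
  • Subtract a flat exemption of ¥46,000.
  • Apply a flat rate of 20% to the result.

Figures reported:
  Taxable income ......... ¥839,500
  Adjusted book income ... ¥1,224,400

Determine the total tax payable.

Minimum tax:
  Base (adjusted book income): ¥1,224,400
  Less exemption ¥46,000 → base ¥1,178,400
  ¥1,178,400 × 20% = ¥235,680

Mainline income levy:
  ¥99,000 × 9% = ¥8,910
  ¥740,500 × 16% = ¥118,480
  → ¥127,390

¥235,680 > ¥127,390, so the minimum tax is the binding amount.

¥235,680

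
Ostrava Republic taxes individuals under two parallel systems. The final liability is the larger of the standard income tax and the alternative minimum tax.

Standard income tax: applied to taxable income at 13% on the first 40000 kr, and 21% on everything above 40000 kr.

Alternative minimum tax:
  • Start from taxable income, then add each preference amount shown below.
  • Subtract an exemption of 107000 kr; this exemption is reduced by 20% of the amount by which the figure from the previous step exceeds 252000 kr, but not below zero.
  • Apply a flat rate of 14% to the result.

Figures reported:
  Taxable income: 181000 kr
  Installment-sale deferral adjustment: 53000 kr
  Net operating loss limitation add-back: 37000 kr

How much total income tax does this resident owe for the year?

34810 kr

Alternative minimum tax:
  Adjusted income: 181000 kr + 53000 kr + 37000 kr = 271000 kr
  Exemption: 107000 kr − 20% × (271000 kr − 252000 kr) = 107000 kr − 3800 kr = 103200 kr
  Base: 271000 kr − 103200 kr = 167800 kr
  167800 kr × 14% = 23492 kr

Standard income tax:
  40000 kr × 13% = 5200 kr
  141000 kr × 21% = 29610 kr
  → 34810 kr

34810 kr > 23492 kr, so the standard income tax governs.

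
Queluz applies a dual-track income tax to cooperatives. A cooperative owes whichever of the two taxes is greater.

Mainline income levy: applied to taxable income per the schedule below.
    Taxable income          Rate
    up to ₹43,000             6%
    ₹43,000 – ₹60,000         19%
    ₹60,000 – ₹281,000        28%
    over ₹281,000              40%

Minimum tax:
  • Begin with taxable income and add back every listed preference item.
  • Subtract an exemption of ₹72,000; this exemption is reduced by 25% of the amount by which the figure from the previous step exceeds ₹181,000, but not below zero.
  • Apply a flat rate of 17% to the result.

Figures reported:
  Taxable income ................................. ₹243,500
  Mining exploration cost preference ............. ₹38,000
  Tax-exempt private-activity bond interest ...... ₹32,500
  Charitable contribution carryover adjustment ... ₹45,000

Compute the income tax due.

Minimum tax:
  Adjusted income: ₹243,500 + ₹38,000 + ₹32,500 + ₹45,000 = ₹359,000
  Exemption: ₹72,000 − 25% × (₹359,000 − ₹181,000) = ₹72,000 − ₹44,500 = ₹27,500
  Base: ₹359,000 − ₹27,500 = ₹331,500
  ₹331,500 × 17% = ₹56,355

Mainline income levy:
  ₹43,000 × 6% = ₹2,580
  ₹17,000 × 19% = ₹3,230
  ₹183,500 × 28% = ₹51,380
  → ₹57,190

₹57,190 > ₹56,355, so the mainline income levy governs.

₹57,190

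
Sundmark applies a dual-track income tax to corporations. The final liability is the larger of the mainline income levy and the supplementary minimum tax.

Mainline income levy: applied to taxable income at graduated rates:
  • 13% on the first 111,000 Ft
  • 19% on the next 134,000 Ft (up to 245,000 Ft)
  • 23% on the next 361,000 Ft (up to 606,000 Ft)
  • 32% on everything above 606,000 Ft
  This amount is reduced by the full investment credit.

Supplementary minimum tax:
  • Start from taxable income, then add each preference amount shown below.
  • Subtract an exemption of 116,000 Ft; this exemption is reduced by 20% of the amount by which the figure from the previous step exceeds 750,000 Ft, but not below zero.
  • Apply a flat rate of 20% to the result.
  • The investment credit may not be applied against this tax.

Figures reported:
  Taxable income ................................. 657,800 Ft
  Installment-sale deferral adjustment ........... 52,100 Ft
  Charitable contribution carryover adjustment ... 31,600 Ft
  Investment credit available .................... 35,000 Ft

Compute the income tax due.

Supplementary minimum tax:
  Adjusted income: 657,800 Ft + 52,100 Ft + 31,600 Ft = 741,500 Ft
  Exemption: 741,500 Ft ≤ 750,000 Ft, so full 116,000 Ft applies
  Base: 741,500 Ft − 116,000 Ft = 625,500 Ft
  625,500 Ft × 20% = 125,100 Ft

Mainline income levy:
  111,000 Ft × 13% = 14,430 Ft
  134,000 Ft × 19% = 25,460 Ft
  361,000 Ft × 23% = 83,030 Ft
  51,800 Ft × 32% = 16,576 Ft
  → 139,496 Ft
  Less investment credit 35,000 Ft → 104,496 Ft

125,100 Ft > 104,496 Ft, so the supplementary minimum tax is the binding amount.

125,100 Ft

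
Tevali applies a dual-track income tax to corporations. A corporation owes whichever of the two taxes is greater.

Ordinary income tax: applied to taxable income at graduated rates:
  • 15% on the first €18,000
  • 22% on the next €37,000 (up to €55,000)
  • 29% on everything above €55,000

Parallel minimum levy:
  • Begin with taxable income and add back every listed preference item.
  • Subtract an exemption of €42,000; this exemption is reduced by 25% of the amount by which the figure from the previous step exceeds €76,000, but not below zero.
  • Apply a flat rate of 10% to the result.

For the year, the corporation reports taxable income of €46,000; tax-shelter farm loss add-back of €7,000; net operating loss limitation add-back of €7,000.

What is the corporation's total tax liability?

€8,860

Parallel minimum levy:
  Adjusted income: €46,000 + €7,000 + €7,000 = €60,000
  Exemption: €60,000 ≤ €76,000, so full €42,000 applies
  Base: €60,000 − €42,000 = €18,000
  €18,000 × 10% = €1,800

Ordinary income tax:
  €18,000 × 15% = €2,700
  €28,000 × 22% = €6,160
  → €8,860

€8,860 > €1,800, so the ordinary income tax governs.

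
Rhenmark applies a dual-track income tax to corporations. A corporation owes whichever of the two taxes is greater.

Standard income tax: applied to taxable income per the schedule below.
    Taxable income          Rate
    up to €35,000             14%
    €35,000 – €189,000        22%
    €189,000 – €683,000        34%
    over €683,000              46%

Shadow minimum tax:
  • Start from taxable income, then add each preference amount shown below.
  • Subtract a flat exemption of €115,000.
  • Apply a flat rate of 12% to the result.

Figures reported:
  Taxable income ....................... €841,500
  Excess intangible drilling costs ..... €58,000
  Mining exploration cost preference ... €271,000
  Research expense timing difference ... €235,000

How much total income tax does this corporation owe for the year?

Standard income tax:
  €35,000 × 14% = €4,900
  €154,000 × 22% = €33,880
  €494,000 × 34% = €167,960
  €158,500 × 46% = €72,910
  → €279,650

Shadow minimum tax:
  Adjusted income: €841,500 + €58,000 + €271,000 + €235,000 = €1,405,500
  Less exemption €115,000 → base €1,290,500
  €1,290,500 × 12% = €154,860

€279,650 > €154,860, so the standard income tax governs.

€279,650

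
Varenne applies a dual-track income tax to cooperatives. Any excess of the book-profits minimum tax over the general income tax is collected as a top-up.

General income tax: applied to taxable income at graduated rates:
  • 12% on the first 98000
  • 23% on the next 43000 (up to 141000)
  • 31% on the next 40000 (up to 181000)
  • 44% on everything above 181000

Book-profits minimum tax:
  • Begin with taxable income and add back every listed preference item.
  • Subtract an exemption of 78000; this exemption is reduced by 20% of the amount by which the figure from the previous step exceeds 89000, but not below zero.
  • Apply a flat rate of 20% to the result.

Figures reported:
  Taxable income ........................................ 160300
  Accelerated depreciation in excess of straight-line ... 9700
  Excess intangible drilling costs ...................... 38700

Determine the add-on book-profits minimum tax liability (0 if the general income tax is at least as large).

3295

Book-profits minimum tax:
  Adjusted income: 160300 + 9700 + 38700 = 208700
  Exemption: 78000 − 20% × (208700 − 89000) = 78000 − 23940 = 54060
  Base: 208700 − 54060 = 154640
  154640 × 20% = 30928

General income tax:
  98000 × 12% = 11760
  43000 × 23% = 9890
  19300 × 31% = 5983
  → 27633

Excess of book-profits minimum tax over general income tax: 30928 − 27633 = 3295.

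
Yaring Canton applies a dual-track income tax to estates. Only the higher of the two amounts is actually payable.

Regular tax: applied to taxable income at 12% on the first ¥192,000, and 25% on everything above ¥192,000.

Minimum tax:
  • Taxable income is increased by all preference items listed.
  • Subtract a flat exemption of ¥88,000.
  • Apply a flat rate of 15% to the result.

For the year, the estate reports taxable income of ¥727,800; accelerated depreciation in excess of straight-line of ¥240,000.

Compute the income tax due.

Minimum tax:
  Adjusted income: ¥727,800 + ¥240,000 = ¥967,800
  Less exemption ¥88,000 → base ¥879,800
  ¥879,800 × 15% = ¥131,970

Regular tax:
  ¥192,000 × 12% = ¥23,040
  ¥535,800 × 25% = ¥133,950
  → ¥156,990

¥156,990 > ¥131,970, so the regular tax governs.

¥156,990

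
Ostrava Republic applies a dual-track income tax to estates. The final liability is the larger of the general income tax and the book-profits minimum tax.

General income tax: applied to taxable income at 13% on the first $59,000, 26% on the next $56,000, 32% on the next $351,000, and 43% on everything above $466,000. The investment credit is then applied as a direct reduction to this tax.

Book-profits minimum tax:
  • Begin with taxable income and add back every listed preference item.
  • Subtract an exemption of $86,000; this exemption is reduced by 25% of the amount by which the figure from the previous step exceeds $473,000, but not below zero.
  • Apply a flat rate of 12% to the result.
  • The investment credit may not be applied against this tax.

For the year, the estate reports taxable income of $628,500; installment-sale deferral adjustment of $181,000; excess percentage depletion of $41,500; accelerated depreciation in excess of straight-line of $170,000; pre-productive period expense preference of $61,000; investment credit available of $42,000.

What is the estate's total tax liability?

$162,425

General income tax:
  $59,000 × 13% = $7,670
  $56,000 × 26% = $14,560
  $351,000 × 32% = $112,320
  $162,500 × 43% = $69,875
  → $204,425
  Less investment credit $42,000 → $162,425

Book-profits minimum tax:
  Adjusted income: $628,500 + $181,000 + $41,500 + $170,000 + $61,000 = $1,082,000
  Exemption: 25% × ($1,082,000 − $473,000) = $152,250 ≥ $86,000, so the exemption is fully phased out
  Base: $1,082,000 − $0 = $1,082,000
  $1,082,000 × 12% = $129,840

$162,425 > $129,840, so the general income tax governs.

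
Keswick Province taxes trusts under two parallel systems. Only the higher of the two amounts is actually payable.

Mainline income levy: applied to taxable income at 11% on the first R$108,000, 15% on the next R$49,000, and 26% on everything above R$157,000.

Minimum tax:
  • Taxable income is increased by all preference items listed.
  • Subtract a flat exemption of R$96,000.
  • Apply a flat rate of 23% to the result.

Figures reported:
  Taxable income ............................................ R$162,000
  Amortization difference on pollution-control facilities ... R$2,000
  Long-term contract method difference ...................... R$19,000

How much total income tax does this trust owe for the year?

R$20,530

Mainline income levy:
  R$108,000 × 11% = R$11,880
  R$49,000 × 15% = R$7,350
  R$5,000 × 26% = R$1,300
  → R$20,530

Minimum tax:
  Adjusted income: R$162,000 + R$2,000 + R$19,000 = R$183,000
  Less exemption R$96,000 → base R$87,000
  R$87,000 × 23% = R$20,010

R$20,530 > R$20,010, so the mainline income levy governs.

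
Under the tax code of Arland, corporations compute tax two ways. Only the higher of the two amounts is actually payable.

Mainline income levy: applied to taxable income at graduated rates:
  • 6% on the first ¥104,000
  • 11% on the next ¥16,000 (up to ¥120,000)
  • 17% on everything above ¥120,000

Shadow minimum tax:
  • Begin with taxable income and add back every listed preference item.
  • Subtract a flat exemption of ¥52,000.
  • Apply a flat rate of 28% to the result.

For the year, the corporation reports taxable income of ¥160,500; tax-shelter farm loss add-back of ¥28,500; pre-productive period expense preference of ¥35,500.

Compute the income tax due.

Mainline income levy:
  ¥104,000 × 6% = ¥6,240
  ¥16,000 × 11% = ¥1,760
  ¥40,500 × 17% = ¥6,885
  → ¥14,885

Shadow minimum tax:
  Adjusted income: ¥160,500 + ¥28,500 + ¥35,500 = ¥224,500
  Less exemption ¥52,000 → base ¥172,500
  ¥172,500 × 28% = ¥48,300

¥48,300 > ¥14,885, so the shadow minimum tax is the binding amount.

¥48,300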